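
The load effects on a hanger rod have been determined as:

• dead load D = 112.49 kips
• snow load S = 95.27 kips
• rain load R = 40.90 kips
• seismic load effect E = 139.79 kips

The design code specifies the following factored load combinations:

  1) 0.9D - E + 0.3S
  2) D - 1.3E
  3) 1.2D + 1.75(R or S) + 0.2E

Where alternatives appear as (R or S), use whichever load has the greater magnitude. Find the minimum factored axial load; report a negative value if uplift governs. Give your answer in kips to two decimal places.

-69.24 kips

(R or S) → S = 95.27 kips.
1) 0.9(112.49) - 1.0(139.79) + 0.3(95.27) = 101.24 - 139.79 + 28.58 = -9.97
2) 1.0(112.49) - 1.3(139.79) = 112.49 - 181.73 = -69.24
3) 1.2(112.49) + 1.75(95.27) + 0.2(139.79) = 134.99 + 166.72 + 27.96 = 329.67
Combination 2 gives the minimum: -69.24 kips.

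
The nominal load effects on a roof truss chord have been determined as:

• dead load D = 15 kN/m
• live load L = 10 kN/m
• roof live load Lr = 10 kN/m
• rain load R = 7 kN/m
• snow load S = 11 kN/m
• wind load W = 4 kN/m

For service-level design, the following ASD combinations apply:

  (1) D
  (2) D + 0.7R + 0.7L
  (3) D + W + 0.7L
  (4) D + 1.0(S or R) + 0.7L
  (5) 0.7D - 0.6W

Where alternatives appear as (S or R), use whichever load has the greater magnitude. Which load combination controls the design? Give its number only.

(S or R) → S = 11 kN/m.
(1) 1.0(15) = 15.00
(2) 1.0(15) + 0.7(7) + 0.7(10) = 15.00 + 4.90 + 7.00 = 26.90
(3) 1.0(15) + 1.0(4) + 0.7(10) = 15.00 + 4.00 + 7.00 = 26.00
(4) 1.0(15) + 1.0(11) + 0.7(10) = 15.00 + 11.00 + 7.00 = 33.00
(5) 0.7(15) - 0.6(4) = 10.50 - 2.40 = 8.10
The largest value is 33.00 kN/m from combination 4.

Combination 4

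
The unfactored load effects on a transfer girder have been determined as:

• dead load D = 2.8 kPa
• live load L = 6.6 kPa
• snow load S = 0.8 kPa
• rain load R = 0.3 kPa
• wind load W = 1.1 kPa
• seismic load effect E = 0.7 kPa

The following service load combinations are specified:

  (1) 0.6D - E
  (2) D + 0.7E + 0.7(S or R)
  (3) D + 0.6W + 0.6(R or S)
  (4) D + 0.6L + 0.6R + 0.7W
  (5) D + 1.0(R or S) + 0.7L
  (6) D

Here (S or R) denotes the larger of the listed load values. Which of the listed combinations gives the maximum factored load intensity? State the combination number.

(S or R) → S = 0.8 kPa; (R or S) → S = 0.8 kPa.
(1) 0.6(2.8) - 1.0(0.7) = 1.68 - 0.70 = 0.98
(2) 1.0(2.8) + 0.7(0.7) + 0.7(0.8) = 2.80 + 0.49 + 0.56 = 3.85
(3) 1.0(2.8) + 0.6(1.1) + 0.6(0.8) = 2.80 + 0.66 + 0.48 = 3.94
(4) 1.0(2.8) + 0.6(6.6) + 0.6(0.3) + 0.7(1.1) = 2.80 + 3.96 + 0.18 + 0.77 = 7.71
(5) 1.0(2.8) + 1.0(0.8) + 0.7(6.6) = 2.80 + 0.80 + 4.62 = 8.22
(6) 1.0(2.8) = 2.80
The largest value is 8.22 kPa from combination 5.

Combination 5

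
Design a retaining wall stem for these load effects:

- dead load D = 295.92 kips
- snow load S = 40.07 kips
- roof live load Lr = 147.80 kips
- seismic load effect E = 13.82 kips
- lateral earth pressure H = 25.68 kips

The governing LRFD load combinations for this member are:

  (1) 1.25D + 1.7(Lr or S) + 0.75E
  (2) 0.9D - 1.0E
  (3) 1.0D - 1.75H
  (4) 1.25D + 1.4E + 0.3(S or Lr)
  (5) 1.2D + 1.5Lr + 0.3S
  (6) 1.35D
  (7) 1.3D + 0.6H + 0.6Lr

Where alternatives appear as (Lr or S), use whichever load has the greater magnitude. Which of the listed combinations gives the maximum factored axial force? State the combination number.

(Lr or S) → Lr = 147.80 kips; (S or Lr) → Lr = 147.80 kips.
(1) 1.25(295.92) + 1.7(147.80) + 0.75(13.82) = 369.90 + 251.26 + 10.37 = 631.53
(2) 0.9(295.92) - 1.0(13.82) = 266.33 - 13.82 = 252.51
(3) 1.0(295.92) - 1.75(25.68) = 295.92 - 44.94 = 250.98
(4) 1.25(295.92) + 1.4(13.82) + 0.3(147.80) = 369.90 + 19.35 + 44.34 = 433.59
(5) 1.2(295.92) + 1.5(147.80) + 0.3(40.07) = 588.83
(6) 1.35(295.92) = 399.49
(7) 1.3(295.92) + 0.6(25.68) + 0.6(147.80) = 488.78
The largest value is 631.53 kips from combination 1.

Combination 1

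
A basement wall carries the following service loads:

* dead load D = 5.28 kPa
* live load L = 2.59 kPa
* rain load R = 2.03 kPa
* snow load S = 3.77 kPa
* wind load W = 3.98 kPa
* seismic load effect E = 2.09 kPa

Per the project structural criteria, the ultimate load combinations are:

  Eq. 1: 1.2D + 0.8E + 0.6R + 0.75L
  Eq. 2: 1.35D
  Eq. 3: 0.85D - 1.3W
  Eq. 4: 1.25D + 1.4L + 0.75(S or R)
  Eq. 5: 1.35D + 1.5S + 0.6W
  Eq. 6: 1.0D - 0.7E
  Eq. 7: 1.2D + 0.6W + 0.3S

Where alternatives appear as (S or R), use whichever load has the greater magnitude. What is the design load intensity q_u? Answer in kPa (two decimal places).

15.17 kPa

(S or R) → S = 3.77 kPa.
Eq. 1: 1.2(5.28) + 0.8(2.09) + 0.6(2.03) + 0.75(2.59) = 11.17
Eq. 2: 1.35(5.28) = 7.13
Eq. 3: 0.85(5.28) - 1.3(3.98) = -0.69
Eq. 4: 1.25(5.28) + 1.4(2.59) + 0.75(3.77) = 13.05
Eq. 5: 1.35(5.28) + 1.5(3.77) + 0.6(3.98) = 15.17
Eq. 6: 1.0(5.28) - 0.7(2.09) = 3.82
Eq. 7: 1.2(5.28) + 0.6(3.98) + 0.3(3.77) = 9.86
The controlling combination is 5, giving 15.17 kPa.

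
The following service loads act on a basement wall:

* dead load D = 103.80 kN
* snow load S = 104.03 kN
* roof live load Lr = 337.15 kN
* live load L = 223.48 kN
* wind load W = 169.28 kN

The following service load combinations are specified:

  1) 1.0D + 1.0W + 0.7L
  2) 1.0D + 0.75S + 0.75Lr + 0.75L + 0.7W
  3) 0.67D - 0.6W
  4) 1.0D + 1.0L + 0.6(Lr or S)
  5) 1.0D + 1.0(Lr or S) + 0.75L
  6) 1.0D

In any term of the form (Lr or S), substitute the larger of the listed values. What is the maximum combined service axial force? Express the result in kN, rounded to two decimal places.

(Lr or S) → Lr = 337.15 kN.
1) 1.0(103.80) + 1.0(169.28) + 0.7(223.48) = 429.52
2) 1.0(103.80) + 0.75(104.03) + 0.75(337.15) + 0.75(223.48) + 0.7(169.28) = 720.79
3) 0.67(103.80) - 0.6(169.28) = -32.02
4) 1.0(103.80) + 1.0(223.48) + 0.6(337.15) = 529.57
5) 1.0(103.80) + 1.0(337.15) + 0.75(223.48) = 608.56
6) 1.0(103.80) = 103.80
Combination 2 governs: N = 720.79 kN.

720.79 kN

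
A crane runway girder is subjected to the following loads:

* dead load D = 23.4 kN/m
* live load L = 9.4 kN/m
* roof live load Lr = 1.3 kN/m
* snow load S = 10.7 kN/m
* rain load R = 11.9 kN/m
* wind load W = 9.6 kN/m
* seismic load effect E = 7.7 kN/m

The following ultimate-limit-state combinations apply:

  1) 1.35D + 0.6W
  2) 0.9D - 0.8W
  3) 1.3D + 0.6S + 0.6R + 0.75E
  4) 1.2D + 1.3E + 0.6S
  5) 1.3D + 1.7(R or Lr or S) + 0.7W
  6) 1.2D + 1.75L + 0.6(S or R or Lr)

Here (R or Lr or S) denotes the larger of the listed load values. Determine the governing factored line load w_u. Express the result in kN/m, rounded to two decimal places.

57.37 kN/m

(R or Lr or S) → R = 11.9 kN/m; (S or R or Lr) → R = 11.9 kN/m.
1) 1.35(23.4) + 0.6(9.6) = 31.59 + 5.76 = 37.35
2) 0.9(23.4) - 0.8(9.6) = 21.06 - 7.68 = 13.38
3) 1.3(23.4) + 0.6(10.7) + 0.6(11.9) + 0.75(7.7) = 30.42 + 6.42 + 7.14 + 5.78 = 49.76
4) 1.2(23.4) + 1.3(7.7) + 0.6(10.7) = 28.08 + 10.01 + 6.42 = 44.51
5) 1.3(23.4) + 1.7(11.9) + 0.7(9.6) = 30.42 + 20.23 + 6.72 = 57.37
6) 1.2(23.4) + 1.75(9.4) + 0.6(11.9) = 28.08 + 16.45 + 7.14 = 51.67
Combination 5 governs: w_u = 57.37 kN/m.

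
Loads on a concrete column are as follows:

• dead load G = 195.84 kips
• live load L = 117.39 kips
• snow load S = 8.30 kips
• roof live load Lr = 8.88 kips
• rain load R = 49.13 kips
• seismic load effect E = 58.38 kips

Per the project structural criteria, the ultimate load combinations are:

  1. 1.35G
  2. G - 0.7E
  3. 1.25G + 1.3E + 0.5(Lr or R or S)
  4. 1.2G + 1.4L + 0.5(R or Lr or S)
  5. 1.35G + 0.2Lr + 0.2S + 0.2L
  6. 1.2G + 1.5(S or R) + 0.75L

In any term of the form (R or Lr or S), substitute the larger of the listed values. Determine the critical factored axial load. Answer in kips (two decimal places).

(Lr or R or S) → R = 49.13 kips; (R or Lr or S) → R = 49.13 kips; (S or R) → R = 49.13 kips.
1. 1.35(195.84) = 264.38
2. 1.0(195.84) - 0.7(58.38) = 195.84 - 40.87 = 154.97
3. 1.25(195.84) + 1.3(58.38) + 0.5(49.13) = 244.80 + 75.89 + 24.57 = 345.26
4. 1.2(195.84) + 1.4(117.39) + 0.5(49.13) = 423.92
5. 1.35(195.84) + 0.2(8.88) + 0.2(8.30) + 0.2(117.39) = 264.38 + 1.78 + 1.66 + 23.48 = 291.30
6. 1.2(195.84) + 1.5(49.13) + 0.75(117.39) = 235.01 + 73.70 + 88.04 = 396.75
Maximum is from combination 4.

423.92 kips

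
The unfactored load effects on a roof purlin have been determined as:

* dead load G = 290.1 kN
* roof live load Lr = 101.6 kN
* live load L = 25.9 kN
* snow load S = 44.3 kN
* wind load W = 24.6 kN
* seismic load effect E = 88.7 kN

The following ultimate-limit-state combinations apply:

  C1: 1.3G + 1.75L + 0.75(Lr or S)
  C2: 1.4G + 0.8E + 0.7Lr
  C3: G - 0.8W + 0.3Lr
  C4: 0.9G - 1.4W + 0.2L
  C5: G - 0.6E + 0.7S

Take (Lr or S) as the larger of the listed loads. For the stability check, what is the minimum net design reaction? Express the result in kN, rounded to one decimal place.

(Lr or S) → Lr = 101.6 kN.
C1: 1.3(290.1) + 1.75(25.9) + 0.75(101.6) = 498.7
C2: 1.4(290.1) + 0.8(88.7) + 0.7(101.6) = 548.2
C3: 1.0(290.1) - 0.8(24.6) + 0.3(101.6) = 300.9
C4: 0.9(290.1) - 1.4(24.6) + 0.2(25.9) = 231.8
C5: 1.0(290.1) - 0.6(88.7) + 0.7(44.3) = 267.9
Combination 4 gives the minimum: 231.8 kN.

231.8 kN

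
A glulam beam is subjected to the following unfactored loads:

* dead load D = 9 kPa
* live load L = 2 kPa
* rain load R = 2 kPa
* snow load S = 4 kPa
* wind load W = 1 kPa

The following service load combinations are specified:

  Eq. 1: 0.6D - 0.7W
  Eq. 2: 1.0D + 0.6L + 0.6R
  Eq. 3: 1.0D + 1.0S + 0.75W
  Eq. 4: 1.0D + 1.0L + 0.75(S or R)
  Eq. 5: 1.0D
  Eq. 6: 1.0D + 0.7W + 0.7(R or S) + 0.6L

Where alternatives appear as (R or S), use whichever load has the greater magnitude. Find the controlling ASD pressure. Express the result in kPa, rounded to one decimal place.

14.0 kPa

(S or R) → S = 4 kPa; (R or S) → S = 4 kPa.
Eq. 1: 0.6(9) - 0.7(1) = 5.4 - 0.7 = 4.7
Eq. 2: 1.0(9) + 0.6(2) + 0.6(2) = 9.0 + 1.2 + 1.2 = 11.4
Eq. 3: 1.0(9) + 1.0(4) + 0.75(1) = 9.0 + 4.0 + 0.8 = 13.8
Eq. 4: 1.0(9) + 1.0(2) + 0.75(4) = 9.0 + 2.0 + 3.0 = 14.0
Eq. 5: 1.0(9) = 9.0
Eq. 6: 1.0(9) + 0.7(1) + 0.7(4) + 0.6(2) = 9.0 + 0.7 + 2.8 + 1.2 = 13.7
The controlling combination is 4, giving 14.0 kPa.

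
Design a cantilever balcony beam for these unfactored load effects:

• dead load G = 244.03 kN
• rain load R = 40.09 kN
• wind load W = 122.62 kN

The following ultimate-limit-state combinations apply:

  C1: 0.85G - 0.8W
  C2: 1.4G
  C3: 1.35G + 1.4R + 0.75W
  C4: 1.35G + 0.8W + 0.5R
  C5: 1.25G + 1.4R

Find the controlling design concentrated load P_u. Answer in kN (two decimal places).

477.53 kN

C1: 0.85(244.03) - 0.8(122.62) = 207.43 - 98.10 = 109.33
C2: 1.4(244.03) = 341.64
C3: 1.35(244.03) + 1.4(40.09) + 0.75(122.62) = 477.53
C4: 1.35(244.03) + 0.8(122.62) + 0.5(40.09) = 447.58
C5: 1.25(244.03) + 1.4(40.09) = 361.16
Maximum is from combination 3.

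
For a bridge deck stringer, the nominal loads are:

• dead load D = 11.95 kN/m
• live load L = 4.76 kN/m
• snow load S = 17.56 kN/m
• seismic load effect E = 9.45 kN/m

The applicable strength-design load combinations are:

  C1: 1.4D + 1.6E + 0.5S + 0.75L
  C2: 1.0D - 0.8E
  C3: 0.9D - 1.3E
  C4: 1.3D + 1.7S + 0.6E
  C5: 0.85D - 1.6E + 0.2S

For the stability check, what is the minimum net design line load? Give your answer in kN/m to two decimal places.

-1.53 kN/m

C1: 1.4(11.95) + 1.6(9.45) + 0.5(17.56) + 0.75(4.76) = 16.73 + 15.12 + 8.78 + 3.57 = 44.20
C2: 1.0(11.95) - 0.8(9.45) = 11.95 - 7.56 = 4.39
C3: 0.9(11.95) - 1.3(9.45) = 10.76 - 12.29 = -1.53
C4: 1.3(11.95) + 1.7(17.56) + 0.6(9.45) = 15.54 + 29.85 + 5.67 = 51.06
C5: 0.85(11.95) - 1.6(9.45) + 0.2(17.56) = 10.16 - 15.12 + 3.51 = -1.45
Combination 3 gives the minimum: -1.53 kN/m.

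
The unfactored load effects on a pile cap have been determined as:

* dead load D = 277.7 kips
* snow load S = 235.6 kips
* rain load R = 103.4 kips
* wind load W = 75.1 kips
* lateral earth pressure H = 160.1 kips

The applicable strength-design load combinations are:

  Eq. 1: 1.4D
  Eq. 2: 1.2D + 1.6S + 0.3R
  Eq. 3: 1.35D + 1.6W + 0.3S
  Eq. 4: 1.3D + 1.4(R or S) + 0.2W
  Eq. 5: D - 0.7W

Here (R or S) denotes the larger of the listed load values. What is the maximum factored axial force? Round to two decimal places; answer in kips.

741.22 kips

(R or S) → S = 235.6 kips.
Eq. 1: 1.4(277.7) = 388.78
Eq. 2: 1.2(277.7) + 1.6(235.6) + 0.3(103.4) = 741.22
Eq. 3: 1.35(277.7) + 1.6(75.1) + 0.3(235.6) = 565.74
Eq. 4: 1.3(277.7) + 1.4(235.6) + 0.2(75.1) = 705.87
Eq. 5: 1.0(277.7) - 0.7(75.1) = 225.13
The controlling combination is 2, giving 741.22 kips.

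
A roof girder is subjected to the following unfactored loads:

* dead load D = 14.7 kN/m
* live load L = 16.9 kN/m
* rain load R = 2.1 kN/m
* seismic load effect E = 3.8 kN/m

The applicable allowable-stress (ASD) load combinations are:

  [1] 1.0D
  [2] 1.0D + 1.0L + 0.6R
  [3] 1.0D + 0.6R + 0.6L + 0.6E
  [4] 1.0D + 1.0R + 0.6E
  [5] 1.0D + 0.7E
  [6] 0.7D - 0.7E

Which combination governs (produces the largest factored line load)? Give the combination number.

[1] 1.0(14.7) = 14.7
[2] 1.0(14.7) + 1.0(16.9) + 0.6(2.1) = 14.7 + 16.9 + 1.3 = 32.9
[3] 1.0(14.7) + 0.6(2.1) + 0.6(16.9) + 0.6(3.8) = 14.7 + 1.3 + 10.1 + 2.3 = 28.4
[4] 1.0(14.7) + 1.0(2.1) + 0.6(3.8) = 14.7 + 2.1 + 2.3 = 19.1
[5] 1.0(14.7) + 0.7(3.8) = 14.7 + 2.7 = 17.4
[6] 0.7(14.7) - 0.7(3.8) = 10.3 - 2.7 = 7.6
The largest value is 32.9 kN/m from combination 2.

Combination 2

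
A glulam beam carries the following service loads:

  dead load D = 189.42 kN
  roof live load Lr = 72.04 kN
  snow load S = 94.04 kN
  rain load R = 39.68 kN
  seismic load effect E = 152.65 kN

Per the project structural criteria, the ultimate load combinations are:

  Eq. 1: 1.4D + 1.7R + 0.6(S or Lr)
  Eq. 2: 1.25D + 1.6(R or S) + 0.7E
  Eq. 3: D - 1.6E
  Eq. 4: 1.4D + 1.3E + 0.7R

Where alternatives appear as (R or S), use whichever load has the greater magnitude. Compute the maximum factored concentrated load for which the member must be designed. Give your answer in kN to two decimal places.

(S or Lr) → S = 94.04 kN; (R or S) → S = 94.04 kN.
Eq. 1: 1.4(189.42) + 1.7(39.68) + 0.6(94.04) = 389.07
Eq. 2: 1.25(189.42) + 1.6(94.04) + 0.7(152.65) = 494.09
Eq. 3: 1.0(189.42) - 1.6(152.65) = -54.82
Eq. 4: 1.4(189.42) + 1.3(152.65) + 0.7(39.68) = 491.41
The controlling combination is 2, giving 494.09 kN.

494.09 kN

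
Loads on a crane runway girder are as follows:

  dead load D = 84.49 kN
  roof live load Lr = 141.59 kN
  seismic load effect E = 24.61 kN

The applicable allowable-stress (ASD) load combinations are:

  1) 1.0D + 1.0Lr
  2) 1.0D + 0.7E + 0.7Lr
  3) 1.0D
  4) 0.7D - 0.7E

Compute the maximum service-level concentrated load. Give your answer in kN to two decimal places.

226.08 kN

1) 1.0(84.49) + 1.0(141.59) = 84.49 + 141.59 = 226.08
2) 1.0(84.49) + 0.7(24.61) + 0.7(141.59) = 84.49 + 17.23 + 99.11 = 200.83
3) 1.0(84.49) = 84.49
4) 0.7(84.49) - 0.7(24.61) = 41.92
Maximum is from combination 1.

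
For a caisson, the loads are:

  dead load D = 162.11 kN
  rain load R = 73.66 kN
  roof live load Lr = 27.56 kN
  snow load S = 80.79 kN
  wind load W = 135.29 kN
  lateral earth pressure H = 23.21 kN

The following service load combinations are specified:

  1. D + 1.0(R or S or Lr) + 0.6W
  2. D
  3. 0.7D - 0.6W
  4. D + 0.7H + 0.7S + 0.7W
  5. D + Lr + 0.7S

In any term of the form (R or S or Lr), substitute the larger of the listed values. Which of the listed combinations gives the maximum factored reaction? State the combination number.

Combination 4

(R or S or Lr) → S = 80.79 kN.
1. 1.0(162.11) + 1.0(80.79) + 0.6(135.29) = 162.11 + 80.79 + 81.17 = 324.07
2. 1.0(162.11) = 162.11
3. 0.7(162.11) - 0.6(135.29) = 32.30
4. 1.0(162.11) + 0.7(23.21) + 0.7(80.79) + 0.7(135.29) = 162.11 + 16.25 + 56.55 + 94.70 = 329.61
5. 1.0(162.11) + 1.0(27.56) + 0.7(80.79) = 162.11 + 27.56 + 56.55 = 246.22
The largest value is 329.61 kN from combination 4.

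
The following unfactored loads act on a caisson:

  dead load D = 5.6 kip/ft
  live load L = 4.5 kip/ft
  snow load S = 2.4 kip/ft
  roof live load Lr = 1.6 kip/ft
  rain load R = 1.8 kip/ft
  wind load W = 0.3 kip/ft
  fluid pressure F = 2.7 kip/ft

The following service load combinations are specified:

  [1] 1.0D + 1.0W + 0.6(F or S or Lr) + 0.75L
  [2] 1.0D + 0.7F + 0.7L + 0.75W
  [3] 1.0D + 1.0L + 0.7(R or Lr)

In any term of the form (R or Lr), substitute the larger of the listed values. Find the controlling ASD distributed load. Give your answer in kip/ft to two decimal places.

11.36 kip/ft

(F or S or Lr) → F = 2.7 kip/ft; (R or Lr) → R = 1.8 kip/ft.
[1] 1.0(5.6) + 1.0(0.3) + 0.6(2.7) + 0.75(4.5) = 5.60 + 0.30 + 1.62 + 3.38 = 10.90
[2] 1.0(5.6) + 0.7(2.7) + 0.7(4.5) + 0.75(0.3) = 5.60 + 1.89 + 3.15 + 0.23 = 10.87
[3] 1.0(5.6) + 1.0(4.5) + 0.7(1.8) = 5.60 + 4.50 + 1.26 = 11.36
The controlling combination is 3, giving 11.36 kip/ft.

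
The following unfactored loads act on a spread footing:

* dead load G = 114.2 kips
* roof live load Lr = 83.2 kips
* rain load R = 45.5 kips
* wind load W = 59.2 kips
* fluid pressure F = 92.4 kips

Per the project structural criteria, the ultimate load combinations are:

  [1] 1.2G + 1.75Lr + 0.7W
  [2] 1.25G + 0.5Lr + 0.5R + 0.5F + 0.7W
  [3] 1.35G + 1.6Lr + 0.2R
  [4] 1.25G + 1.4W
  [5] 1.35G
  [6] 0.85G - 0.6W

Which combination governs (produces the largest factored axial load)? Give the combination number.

Combination 1

[1] 1.2(114.2) + 1.75(83.2) + 0.7(59.2) = 324.08
[2] 1.25(114.2) + 0.5(83.2) + 0.5(45.5) + 0.5(92.4) + 0.7(59.2) = 294.74
[3] 1.35(114.2) + 1.6(83.2) + 0.2(45.5) = 296.39
[4] 1.25(114.2) + 1.4(59.2) = 225.63
[5] 1.35(114.2) = 154.17
[6] 0.85(114.2) - 0.6(59.2) = 61.55
The largest value is 324.08 kips from combination 1.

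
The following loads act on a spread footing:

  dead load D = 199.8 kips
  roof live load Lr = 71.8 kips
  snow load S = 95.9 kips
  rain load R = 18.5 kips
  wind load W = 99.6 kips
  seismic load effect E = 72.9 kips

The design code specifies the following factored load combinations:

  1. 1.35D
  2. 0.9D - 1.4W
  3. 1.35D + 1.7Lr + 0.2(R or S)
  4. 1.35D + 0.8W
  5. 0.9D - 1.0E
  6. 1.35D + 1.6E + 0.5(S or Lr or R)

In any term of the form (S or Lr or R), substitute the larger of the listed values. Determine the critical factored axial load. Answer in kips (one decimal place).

(R or S) → S = 95.9 kips; (S or Lr or R) → S = 95.9 kips.
1. 1.35(199.8) = 269.7
2. 0.9(199.8) - 1.4(99.6) = 179.8 - 139.4 = 40.4
3. 1.35(199.8) + 1.7(71.8) + 0.2(95.9) = 269.7 + 122.1 + 19.2 = 411.0
4. 1.35(199.8) + 0.8(99.6) = 269.7 + 79.7 = 349.4
5. 0.9(199.8) - 1.0(72.9) = 179.8 - 72.9 = 106.9
6. 1.35(199.8) + 1.6(72.9) + 0.5(95.9) = 269.7 + 116.6 + 48.0 = 434.3
The controlling combination is 6, giving 434.3 kips.

434.3 kips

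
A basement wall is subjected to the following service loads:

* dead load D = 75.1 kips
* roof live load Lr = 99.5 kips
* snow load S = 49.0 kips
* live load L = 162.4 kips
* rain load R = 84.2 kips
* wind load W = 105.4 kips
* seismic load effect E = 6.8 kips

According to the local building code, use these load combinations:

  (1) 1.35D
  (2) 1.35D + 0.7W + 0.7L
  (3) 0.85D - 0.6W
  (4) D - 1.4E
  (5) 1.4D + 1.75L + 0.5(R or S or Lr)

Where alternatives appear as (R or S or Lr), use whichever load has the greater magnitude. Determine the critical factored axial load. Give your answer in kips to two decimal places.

439.09 kips

(R or S or Lr) → Lr = 99.5 kips.
(1) 1.35(75.1) = 101.39
(2) 1.35(75.1) + 0.7(105.4) + 0.7(162.4) = 101.39 + 73.78 + 113.68 = 288.85
(3) 0.85(75.1) - 0.6(105.4) = 63.84 - 63.24 = 0.60
(4) 1.0(75.1) - 1.4(6.8) = 75.10 - 9.52 = 65.58
(5) 1.4(75.1) + 1.75(162.4) + 0.5(99.5) = 105.14 + 284.20 + 49.75 = 439.09
Maximum is from combination 5.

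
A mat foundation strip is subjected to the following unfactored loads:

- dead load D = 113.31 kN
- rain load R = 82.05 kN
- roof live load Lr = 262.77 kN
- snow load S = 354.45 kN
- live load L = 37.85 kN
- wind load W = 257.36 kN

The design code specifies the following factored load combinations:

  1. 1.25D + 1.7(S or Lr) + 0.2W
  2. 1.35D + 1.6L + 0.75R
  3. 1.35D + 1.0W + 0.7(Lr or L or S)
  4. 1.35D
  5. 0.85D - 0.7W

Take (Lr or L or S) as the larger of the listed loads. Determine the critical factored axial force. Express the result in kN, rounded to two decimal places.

(S or Lr) → S = 354.45 kN; (Lr or L or S) → S = 354.45 kN.
1. 1.25(113.31) + 1.7(354.45) + 0.2(257.36) = 795.67
2. 1.35(113.31) + 1.6(37.85) + 0.75(82.05) = 275.07
3. 1.35(113.31) + 1.0(257.36) + 0.7(354.45) = 658.44
4. 1.35(113.31) = 152.97
5. 0.85(113.31) - 0.7(257.36) = -83.84
Maximum is from combination 1.

795.67 kN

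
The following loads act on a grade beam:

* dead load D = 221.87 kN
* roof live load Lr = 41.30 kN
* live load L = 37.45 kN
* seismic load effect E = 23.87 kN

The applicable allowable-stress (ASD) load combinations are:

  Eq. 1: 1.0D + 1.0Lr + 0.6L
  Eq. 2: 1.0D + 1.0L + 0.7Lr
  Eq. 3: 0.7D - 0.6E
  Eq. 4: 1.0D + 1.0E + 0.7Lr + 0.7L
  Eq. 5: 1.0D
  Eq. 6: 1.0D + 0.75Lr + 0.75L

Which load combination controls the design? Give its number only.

Eq. 1: 1.0(221.87) + 1.0(41.30) + 0.6(37.45) = 221.87 + 41.30 + 22.47 = 285.64
Eq. 2: 1.0(221.87) + 1.0(37.45) + 0.7(41.30) = 221.87 + 37.45 + 28.91 = 288.23
Eq. 3: 0.7(221.87) - 0.6(23.87) = 155.31 - 14.32 = 140.99
Eq. 4: 1.0(221.87) + 1.0(23.87) + 0.7(41.30) + 0.7(37.45) = 221.87 + 23.87 + 28.91 + 26.22 = 300.87
Eq. 5: 1.0(221.87) = 221.87
Eq. 6: 1.0(221.87) + 0.75(41.30) + 0.75(37.45) = 280.93
The largest value is 300.87 kN from combination 4.

Combination 4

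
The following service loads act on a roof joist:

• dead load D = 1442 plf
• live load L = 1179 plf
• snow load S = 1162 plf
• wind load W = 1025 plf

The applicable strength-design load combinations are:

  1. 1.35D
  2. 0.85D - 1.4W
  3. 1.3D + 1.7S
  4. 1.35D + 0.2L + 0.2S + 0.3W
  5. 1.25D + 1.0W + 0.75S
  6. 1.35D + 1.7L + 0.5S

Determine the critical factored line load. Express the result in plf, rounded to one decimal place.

1. 1.35(1442) = 1946.7
2. 0.85(1442) - 1.4(1025) = -209.3
3. 1.3(1442) + 1.7(1162) = 3850.0
4. 1.35(1442) + 0.2(1179) + 0.2(1162) + 0.3(1025) = 2722.4
5. 1.25(1442) + 1.0(1025) + 0.75(1162) = 3699.0
6. 1.35(1442) + 1.7(1179) + 0.5(1162) = 4532.0
Maximum is from combination 6.

4532.0 plf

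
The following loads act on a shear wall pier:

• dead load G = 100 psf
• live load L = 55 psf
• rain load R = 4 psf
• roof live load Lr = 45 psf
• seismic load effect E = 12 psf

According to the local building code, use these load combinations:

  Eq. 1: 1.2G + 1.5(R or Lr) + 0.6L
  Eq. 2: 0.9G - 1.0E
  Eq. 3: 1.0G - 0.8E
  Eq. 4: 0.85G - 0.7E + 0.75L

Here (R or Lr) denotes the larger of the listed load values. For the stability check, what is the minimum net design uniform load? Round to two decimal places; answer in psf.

(R or Lr) → Lr = 45 psf.
Eq. 1: 1.2(100) + 1.5(45) + 0.6(55) = 120.00 + 67.50 + 33.00 = 220.50
Eq. 2: 0.9(100) - 1.0(12) = 90.00 - 12.00 = 78.00
Eq. 3: 1.0(100) - 0.8(12) = 100.00 - 9.60 = 90.40
Eq. 4: 0.85(100) - 0.7(12) + 0.75(55) = 85.00 - 8.40 + 41.25 = 117.85
Combination 2 gives the minimum: 78.00 psf.

78.00 psf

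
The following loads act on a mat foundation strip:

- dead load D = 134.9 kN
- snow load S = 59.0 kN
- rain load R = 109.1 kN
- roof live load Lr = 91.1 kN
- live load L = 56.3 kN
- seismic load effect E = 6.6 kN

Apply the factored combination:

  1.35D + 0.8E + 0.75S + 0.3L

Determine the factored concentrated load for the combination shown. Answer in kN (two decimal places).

1.35(134.9) + 0.8(6.6) + 0.75(59.0) + 0.3(56.3) = 182.12 + 5.28 + 44.25 + 16.89 = 248.54
P_u = 248.54 kN.

248.54 kN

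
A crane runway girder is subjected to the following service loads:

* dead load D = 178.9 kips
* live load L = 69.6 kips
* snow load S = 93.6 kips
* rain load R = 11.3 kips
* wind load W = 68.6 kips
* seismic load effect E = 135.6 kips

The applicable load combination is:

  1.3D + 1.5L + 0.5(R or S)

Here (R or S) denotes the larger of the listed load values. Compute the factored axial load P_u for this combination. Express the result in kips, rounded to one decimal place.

(R or S) → S = 93.6 kips.
1.3(178.9) + 1.5(69.6) + 0.5(93.6) = 232.6 + 104.4 + 46.8 = 383.8
P_u = 383.8 kips.

383.8 kips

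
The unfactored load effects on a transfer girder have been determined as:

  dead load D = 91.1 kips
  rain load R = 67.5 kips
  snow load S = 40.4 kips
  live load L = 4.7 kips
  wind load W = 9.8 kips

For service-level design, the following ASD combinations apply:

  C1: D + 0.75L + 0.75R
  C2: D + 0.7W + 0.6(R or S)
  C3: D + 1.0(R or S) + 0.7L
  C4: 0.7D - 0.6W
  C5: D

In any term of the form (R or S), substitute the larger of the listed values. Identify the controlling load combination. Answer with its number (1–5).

Combination 3

(R or S) → R = 67.5 kips.
C1: 1.0(91.1) + 0.75(4.7) + 0.75(67.5) = 145.25
C2: 1.0(91.1) + 0.7(9.8) + 0.6(67.5) = 91.10 + 6.86 + 40.50 = 138.46
C3: 1.0(91.1) + 1.0(67.5) + 0.7(4.7) = 91.10 + 67.50 + 3.29 = 161.89
C4: 0.7(91.1) - 0.6(9.8) = 63.77 - 5.88 = 57.89
C5: 1.0(91.1) = 91.10
The largest value is 161.89 kips from combination 3.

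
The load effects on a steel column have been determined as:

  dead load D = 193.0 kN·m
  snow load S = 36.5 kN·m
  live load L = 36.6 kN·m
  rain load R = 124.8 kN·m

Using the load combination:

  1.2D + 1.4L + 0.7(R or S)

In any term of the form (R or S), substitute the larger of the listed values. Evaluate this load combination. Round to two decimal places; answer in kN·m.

(R or S) → R = 124.8 kN·m.
1.2(193.0) + 1.4(36.6) + 0.7(124.8) = 370.20
M_u = 370.20 kN·m.

370.20 kN·m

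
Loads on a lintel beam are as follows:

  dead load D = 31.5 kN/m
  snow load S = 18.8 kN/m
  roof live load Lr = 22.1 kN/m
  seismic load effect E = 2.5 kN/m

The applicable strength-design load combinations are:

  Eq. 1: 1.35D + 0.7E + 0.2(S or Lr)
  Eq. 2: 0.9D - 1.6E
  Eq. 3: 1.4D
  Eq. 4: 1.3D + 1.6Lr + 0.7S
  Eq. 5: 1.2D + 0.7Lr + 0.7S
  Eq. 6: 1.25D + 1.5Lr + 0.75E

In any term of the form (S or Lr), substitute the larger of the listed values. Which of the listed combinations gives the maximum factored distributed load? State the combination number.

(S or Lr) → Lr = 22.1 kN/m.
Eq. 1: 1.35(31.5) + 0.7(2.5) + 0.2(22.1) = 42.5 + 1.8 + 4.4 = 48.7
Eq. 2: 0.9(31.5) - 1.6(2.5) = 28.4 - 4.0 = 24.4
Eq. 3: 1.4(31.5) = 44.1
Eq. 4: 1.3(31.5) + 1.6(22.1) + 0.7(18.8) = 89.5
Eq. 5: 1.2(31.5) + 0.7(22.1) + 0.7(18.8) = 66.4
Eq. 6: 1.25(31.5) + 1.5(22.1) + 0.75(2.5) = 74.4
The largest value is 89.5 kN/m from combination 4.

Combination 4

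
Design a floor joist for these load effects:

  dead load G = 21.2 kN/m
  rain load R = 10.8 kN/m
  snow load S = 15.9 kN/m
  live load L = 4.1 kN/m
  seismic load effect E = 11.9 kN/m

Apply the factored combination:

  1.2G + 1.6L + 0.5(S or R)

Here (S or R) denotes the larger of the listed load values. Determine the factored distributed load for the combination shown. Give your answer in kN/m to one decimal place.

40.0 kN/m

(S or R) → S = 15.9 kN/m.
1.2(21.2) + 1.6(4.1) + 0.5(15.9) = 25.4 + 6.6 + 8.0 = 40.0
w_u = 40.0 kN/m.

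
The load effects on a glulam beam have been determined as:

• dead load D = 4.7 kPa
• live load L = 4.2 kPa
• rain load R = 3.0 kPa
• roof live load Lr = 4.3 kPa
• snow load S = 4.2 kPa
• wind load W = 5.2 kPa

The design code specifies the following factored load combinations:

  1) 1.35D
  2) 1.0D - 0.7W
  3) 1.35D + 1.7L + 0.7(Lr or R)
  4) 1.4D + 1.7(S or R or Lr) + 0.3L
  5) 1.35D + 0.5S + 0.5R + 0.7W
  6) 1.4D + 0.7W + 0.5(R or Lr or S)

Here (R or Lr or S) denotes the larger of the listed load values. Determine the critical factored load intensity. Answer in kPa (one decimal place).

(Lr or R) → Lr = 4.3 kPa; (S or R or Lr) → Lr = 4.3 kPa; (R or Lr or S) → Lr = 4.3 kPa.
1) 1.35(4.7) = 6.3
2) 1.0(4.7) - 0.7(5.2) = 4.7 - 3.6 = 1.1
3) 1.35(4.7) + 1.7(4.2) + 0.7(4.3) = 16.5
4) 1.4(4.7) + 1.7(4.3) + 0.3(4.2) = 6.6 + 7.3 + 1.3 = 15.2
5) 1.35(4.7) + 0.5(4.2) + 0.5(3.0) + 0.7(5.2) = 13.6
6) 1.4(4.7) + 0.7(5.2) + 0.5(4.3) = 6.6 + 3.6 + 2.2 = 12.4
Maximum is from combination 3.

16.5 kPa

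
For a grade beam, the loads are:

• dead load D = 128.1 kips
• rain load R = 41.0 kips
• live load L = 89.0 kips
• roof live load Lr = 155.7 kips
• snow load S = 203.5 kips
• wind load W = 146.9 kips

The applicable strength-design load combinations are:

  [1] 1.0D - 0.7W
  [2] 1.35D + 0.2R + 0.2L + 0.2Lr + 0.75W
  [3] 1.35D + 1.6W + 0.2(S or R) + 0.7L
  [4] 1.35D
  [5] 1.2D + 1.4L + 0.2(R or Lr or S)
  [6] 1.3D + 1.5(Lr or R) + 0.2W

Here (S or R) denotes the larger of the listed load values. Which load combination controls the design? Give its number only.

(S or R) → S = 203.5 kips; (R or Lr or S) → S = 203.5 kips; (Lr or R) → Lr = 155.7 kips.
[1] 1.0(128.1) - 0.7(146.9) = 128.1 - 102.8 = 25.3
[2] 1.35(128.1) + 0.2(41.0) + 0.2(89.0) + 0.2(155.7) + 0.75(146.9) = 340.3
[3] 1.35(128.1) + 1.6(146.9) + 0.2(203.5) + 0.7(89.0) = 511.0
[4] 1.35(128.1) = 172.9
[5] 1.2(128.1) + 1.4(89.0) + 0.2(203.5) = 153.7 + 124.6 + 40.7 = 319.0
[6] 1.3(128.1) + 1.5(155.7) + 0.2(146.9) = 166.5 + 233.6 + 29.4 = 429.5
The largest value is 511.0 kips from combination 3.

Combination 3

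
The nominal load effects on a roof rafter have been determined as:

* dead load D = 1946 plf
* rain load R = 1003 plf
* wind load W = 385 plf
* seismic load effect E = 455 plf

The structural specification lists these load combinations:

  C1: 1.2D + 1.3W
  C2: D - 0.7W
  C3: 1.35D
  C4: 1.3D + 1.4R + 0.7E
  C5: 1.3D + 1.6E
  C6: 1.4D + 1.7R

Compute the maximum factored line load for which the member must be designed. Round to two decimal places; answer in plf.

4429.50 plf

C1: 1.2(1946) + 1.3(385) = 2835.70
C2: 1.0(1946) - 0.7(385) = 1676.50
C3: 1.35(1946) = 2627.10
C4: 1.3(1946) + 1.4(1003) + 0.7(455) = 4252.50
C5: 1.3(1946) + 1.6(455) = 3257.80
C6: 1.4(1946) + 1.7(1003) = 4429.50
Combination 6 governs: w_u = 4429.50 plf.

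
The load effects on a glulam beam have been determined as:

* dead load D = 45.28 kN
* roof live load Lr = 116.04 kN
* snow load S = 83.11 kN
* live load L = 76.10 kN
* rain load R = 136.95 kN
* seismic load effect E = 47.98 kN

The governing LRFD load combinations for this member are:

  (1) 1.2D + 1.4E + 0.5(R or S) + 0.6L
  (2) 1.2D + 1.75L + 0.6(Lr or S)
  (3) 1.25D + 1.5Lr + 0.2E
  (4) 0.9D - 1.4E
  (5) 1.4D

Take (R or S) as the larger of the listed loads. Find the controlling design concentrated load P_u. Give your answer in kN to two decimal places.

257.14 kN

(R or S) → R = 136.95 kN; (Lr or S) → Lr = 116.04 kN.
(1) 1.2(45.28) + 1.4(47.98) + 0.5(136.95) + 0.6(76.10) = 235.64
(2) 1.2(45.28) + 1.75(76.10) + 0.6(116.04) = 257.14
(3) 1.25(45.28) + 1.5(116.04) + 0.2(47.98) = 240.26
(4) 0.9(45.28) - 1.4(47.98) = -26.42
(5) 1.4(45.28) = 63.39
Maximum is from combination 2.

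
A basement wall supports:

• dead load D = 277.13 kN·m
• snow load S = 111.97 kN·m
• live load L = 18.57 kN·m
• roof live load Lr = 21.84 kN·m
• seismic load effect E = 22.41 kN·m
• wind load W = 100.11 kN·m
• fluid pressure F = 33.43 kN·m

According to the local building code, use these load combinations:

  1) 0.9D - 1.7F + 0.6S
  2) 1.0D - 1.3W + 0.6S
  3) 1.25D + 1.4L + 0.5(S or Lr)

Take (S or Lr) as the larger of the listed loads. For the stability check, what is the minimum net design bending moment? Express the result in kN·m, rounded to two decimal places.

(S or Lr) → S = 111.97 kN·m.
1) 0.9(277.13) - 1.7(33.43) + 0.6(111.97) = 249.42 - 56.83 + 67.18 = 259.77
2) 1.0(277.13) - 1.3(100.11) + 0.6(111.97) = 277.13 - 130.14 + 67.18 = 214.17
3) 1.25(277.13) + 1.4(18.57) + 0.5(111.97) = 346.41 + 26.00 + 55.99 = 428.40
Combination 2 gives the minimum: 214.17 kN·m.

214.17 kN·m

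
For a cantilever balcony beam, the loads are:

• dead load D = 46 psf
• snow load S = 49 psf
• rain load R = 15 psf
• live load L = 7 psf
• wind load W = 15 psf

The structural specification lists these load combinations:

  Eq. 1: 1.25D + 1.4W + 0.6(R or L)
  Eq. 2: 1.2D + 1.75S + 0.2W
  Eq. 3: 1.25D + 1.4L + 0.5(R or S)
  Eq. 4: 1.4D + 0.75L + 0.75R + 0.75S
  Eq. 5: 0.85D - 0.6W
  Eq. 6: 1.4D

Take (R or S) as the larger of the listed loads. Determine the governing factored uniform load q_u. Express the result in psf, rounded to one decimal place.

144.0 psf

(R or L) → R = 15 psf; (R or S) → S = 49 psf.
Eq. 1: 1.25(46) + 1.4(15) + 0.6(15) = 57.5 + 21.0 + 9.0 = 87.5
Eq. 2: 1.2(46) + 1.75(49) + 0.2(15) = 55.2 + 85.8 + 3.0 = 144.0
Eq. 3: 1.25(46) + 1.4(7) + 0.5(49) = 57.5 + 9.8 + 24.5 = 91.8
Eq. 4: 1.4(46) + 0.75(7) + 0.75(15) + 0.75(49) = 117.7
Eq. 5: 0.85(46) - 0.6(15) = 39.1 - 9.0 = 30.1
Eq. 6: 1.4(46) = 64.4
Maximum is from combination 2.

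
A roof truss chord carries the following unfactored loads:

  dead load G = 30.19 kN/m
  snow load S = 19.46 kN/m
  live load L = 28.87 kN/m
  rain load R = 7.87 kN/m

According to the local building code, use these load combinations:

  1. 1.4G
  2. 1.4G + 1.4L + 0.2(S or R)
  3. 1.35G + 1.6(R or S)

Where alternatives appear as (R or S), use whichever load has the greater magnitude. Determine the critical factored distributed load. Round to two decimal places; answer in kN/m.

86.58 kN/m

(S or R) → S = 19.46 kN/m; (R or S) → S = 19.46 kN/m.
1. 1.4(30.19) = 42.27
2. 1.4(30.19) + 1.4(28.87) + 0.2(19.46) = 86.58
3. 1.35(30.19) + 1.6(19.46) = 71.89
Combination 2 governs: w_u = 86.58 kN/m.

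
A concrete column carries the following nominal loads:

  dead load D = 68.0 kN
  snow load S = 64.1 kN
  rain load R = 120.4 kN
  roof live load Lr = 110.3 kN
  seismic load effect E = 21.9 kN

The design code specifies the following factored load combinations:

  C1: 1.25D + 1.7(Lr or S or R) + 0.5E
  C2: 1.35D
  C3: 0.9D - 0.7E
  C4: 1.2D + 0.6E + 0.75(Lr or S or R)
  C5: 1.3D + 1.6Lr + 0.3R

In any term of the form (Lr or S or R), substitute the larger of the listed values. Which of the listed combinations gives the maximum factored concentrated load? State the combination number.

Combination 5

(Lr or S or R) → R = 120.4 kN.
C1: 1.25(68.0) + 1.7(120.4) + 0.5(21.9) = 300.6
C2: 1.35(68.0) = 91.8
C3: 0.9(68.0) - 0.7(21.9) = 61.2 - 15.3 = 45.9
C4: 1.2(68.0) + 0.6(21.9) + 0.75(120.4) = 81.6 + 13.1 + 90.3 = 185.0
C5: 1.3(68.0) + 1.6(110.3) + 0.3(120.4) = 88.4 + 176.5 + 36.1 = 301.0
The largest value is 301.0 kN from combination 5.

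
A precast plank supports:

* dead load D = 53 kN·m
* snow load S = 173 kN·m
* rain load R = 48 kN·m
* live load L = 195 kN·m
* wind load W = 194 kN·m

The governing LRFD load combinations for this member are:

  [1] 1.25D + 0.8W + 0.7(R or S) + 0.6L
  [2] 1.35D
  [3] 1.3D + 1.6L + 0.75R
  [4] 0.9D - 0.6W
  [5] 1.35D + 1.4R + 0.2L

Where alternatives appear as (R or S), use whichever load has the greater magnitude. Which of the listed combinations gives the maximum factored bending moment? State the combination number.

Combination 1

(R or S) → S = 173 kN·m.
[1] 1.25(53) + 0.8(194) + 0.7(173) + 0.6(195) = 66.3 + 155.2 + 121.1 + 117.0 = 459.6
[2] 1.35(53) = 71.6
[3] 1.3(53) + 1.6(195) + 0.75(48) = 68.9 + 312.0 + 36.0 = 416.9
[4] 0.9(53) - 0.6(194) = 47.7 - 116.4 = -68.7
[5] 1.35(53) + 1.4(48) + 0.2(195) = 71.6 + 67.2 + 39.0 = 177.8
The largest value is 459.6 kN·m from combination 1.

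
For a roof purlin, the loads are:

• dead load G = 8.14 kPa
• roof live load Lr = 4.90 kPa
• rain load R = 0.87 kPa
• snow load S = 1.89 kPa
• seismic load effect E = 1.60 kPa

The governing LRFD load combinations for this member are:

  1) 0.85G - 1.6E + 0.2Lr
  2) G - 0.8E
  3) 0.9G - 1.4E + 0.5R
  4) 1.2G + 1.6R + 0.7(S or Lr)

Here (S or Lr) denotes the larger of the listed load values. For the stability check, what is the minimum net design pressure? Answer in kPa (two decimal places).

(S or Lr) → Lr = 4.90 kPa.
1) 0.85(8.14) - 1.6(1.60) + 0.2(4.90) = 6.92 - 2.56 + 0.98 = 5.34
2) 1.0(8.14) - 0.8(1.60) = 8.14 - 1.28 = 6.86
3) 0.9(8.14) - 1.4(1.60) + 0.5(0.87) = 5.52
4) 1.2(8.14) + 1.6(0.87) + 0.7(4.90) = 9.77 + 1.39 + 3.43 = 14.59
Combination 1 gives the minimum: 5.34 kPa.

5.34 kPa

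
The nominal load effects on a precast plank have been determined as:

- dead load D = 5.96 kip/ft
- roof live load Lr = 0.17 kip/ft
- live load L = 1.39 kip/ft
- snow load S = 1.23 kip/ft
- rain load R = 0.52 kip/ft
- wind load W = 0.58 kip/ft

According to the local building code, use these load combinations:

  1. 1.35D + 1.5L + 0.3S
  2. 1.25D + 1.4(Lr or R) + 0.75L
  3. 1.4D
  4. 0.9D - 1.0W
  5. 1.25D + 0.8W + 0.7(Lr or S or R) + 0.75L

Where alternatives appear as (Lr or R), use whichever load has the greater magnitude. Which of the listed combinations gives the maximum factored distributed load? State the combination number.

(Lr or R) → R = 0.52 kip/ft; (Lr or S or R) → S = 1.23 kip/ft.
1. 1.35(5.96) + 1.5(1.39) + 0.3(1.23) = 10.50
2. 1.25(5.96) + 1.4(0.52) + 0.75(1.39) = 7.45 + 0.73 + 1.04 = 9.22
3. 1.4(5.96) = 8.34
4. 0.9(5.96) - 1.0(0.58) = 5.36 - 0.58 = 4.78
5. 1.25(5.96) + 0.8(0.58) + 0.7(1.23) + 0.75(1.39) = 9.82
The largest value is 10.50 kip/ft from combination 1.

Combination 1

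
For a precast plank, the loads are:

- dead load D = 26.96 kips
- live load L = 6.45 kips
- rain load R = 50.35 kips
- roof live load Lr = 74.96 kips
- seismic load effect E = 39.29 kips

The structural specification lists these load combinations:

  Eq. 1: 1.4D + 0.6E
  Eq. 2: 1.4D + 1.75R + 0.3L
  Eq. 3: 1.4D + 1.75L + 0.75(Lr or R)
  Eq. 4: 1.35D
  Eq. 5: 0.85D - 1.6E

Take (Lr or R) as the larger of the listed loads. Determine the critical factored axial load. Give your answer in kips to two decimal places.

127.79 kips

(Lr or R) → Lr = 74.96 kips.
Eq. 1: 1.4(26.96) + 0.6(39.29) = 61.32
Eq. 2: 1.4(26.96) + 1.75(50.35) + 0.3(6.45) = 37.74 + 88.11 + 1.94 = 127.79
Eq. 3: 1.4(26.96) + 1.75(6.45) + 0.75(74.96) = 37.74 + 11.29 + 56.22 = 105.25
Eq. 4: 1.35(26.96) = 36.40
Eq. 5: 0.85(26.96) - 1.6(39.29) = -39.95
Combination 2 governs: P_u = 127.79 kips.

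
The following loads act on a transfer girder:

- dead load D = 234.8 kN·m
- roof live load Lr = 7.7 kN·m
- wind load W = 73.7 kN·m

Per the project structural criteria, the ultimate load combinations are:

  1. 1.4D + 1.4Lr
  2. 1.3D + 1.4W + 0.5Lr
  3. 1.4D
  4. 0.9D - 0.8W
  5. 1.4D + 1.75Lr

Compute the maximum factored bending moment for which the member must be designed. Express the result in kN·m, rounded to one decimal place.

1. 1.4(234.8) + 1.4(7.7) = 328.7 + 10.8 = 339.5
2. 1.3(234.8) + 1.4(73.7) + 0.5(7.7) = 305.2 + 103.2 + 3.9 = 412.3
3. 1.4(234.8) = 328.7
4. 0.9(234.8) - 0.8(73.7) = 152.4
5. 1.4(234.8) + 1.75(7.7) = 328.7 + 13.5 = 342.2
Combination 2 governs: M_u = 412.3 kN·m.

412.3 kN·m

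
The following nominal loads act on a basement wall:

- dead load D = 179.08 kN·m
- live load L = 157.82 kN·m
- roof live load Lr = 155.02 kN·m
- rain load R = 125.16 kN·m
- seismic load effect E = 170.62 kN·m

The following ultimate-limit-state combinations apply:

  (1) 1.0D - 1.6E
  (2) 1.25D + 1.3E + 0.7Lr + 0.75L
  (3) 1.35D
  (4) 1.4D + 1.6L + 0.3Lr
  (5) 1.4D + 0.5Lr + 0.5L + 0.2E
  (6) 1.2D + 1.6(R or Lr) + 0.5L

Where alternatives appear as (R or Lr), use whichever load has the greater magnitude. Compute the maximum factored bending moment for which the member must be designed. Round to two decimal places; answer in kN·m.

(R or Lr) → Lr = 155.02 kN·m.
(1) 1.0(179.08) - 1.6(170.62) = 179.08 - 272.99 = -93.91
(2) 1.25(179.08) + 1.3(170.62) + 0.7(155.02) + 0.75(157.82) = 223.85 + 221.81 + 108.51 + 118.37 = 672.54
(3) 1.35(179.08) = 241.76
(4) 1.4(179.08) + 1.6(157.82) + 0.3(155.02) = 250.71 + 252.51 + 46.51 = 549.73
(5) 1.4(179.08) + 0.5(155.02) + 0.5(157.82) + 0.2(170.62) = 441.26
(6) 1.2(179.08) + 1.6(155.02) + 0.5(157.82) = 214.90 + 248.03 + 78.91 = 541.84
Combination 2 governs: M_u = 672.54 kN·m.

672.54 kN·m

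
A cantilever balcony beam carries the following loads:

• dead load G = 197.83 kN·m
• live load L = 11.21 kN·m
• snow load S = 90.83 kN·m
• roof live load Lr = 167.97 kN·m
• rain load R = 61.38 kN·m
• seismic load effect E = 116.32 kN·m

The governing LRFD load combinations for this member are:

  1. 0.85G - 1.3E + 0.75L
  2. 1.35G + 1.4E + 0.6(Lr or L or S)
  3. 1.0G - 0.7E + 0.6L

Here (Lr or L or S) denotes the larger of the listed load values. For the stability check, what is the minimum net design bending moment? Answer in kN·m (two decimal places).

(Lr or L or S) → Lr = 167.97 kN·m.
1. 0.85(197.83) - 1.3(116.32) + 0.75(11.21) = 168.16 - 151.22 + 8.41 = 25.35
2. 1.35(197.83) + 1.4(116.32) + 0.6(167.97) = 267.07 + 162.85 + 100.78 = 530.70
3. 1.0(197.83) - 0.7(116.32) + 0.6(11.21) = 123.13
Combination 1 gives the minimum: 25.35 kN·m.

25.35 kN·m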